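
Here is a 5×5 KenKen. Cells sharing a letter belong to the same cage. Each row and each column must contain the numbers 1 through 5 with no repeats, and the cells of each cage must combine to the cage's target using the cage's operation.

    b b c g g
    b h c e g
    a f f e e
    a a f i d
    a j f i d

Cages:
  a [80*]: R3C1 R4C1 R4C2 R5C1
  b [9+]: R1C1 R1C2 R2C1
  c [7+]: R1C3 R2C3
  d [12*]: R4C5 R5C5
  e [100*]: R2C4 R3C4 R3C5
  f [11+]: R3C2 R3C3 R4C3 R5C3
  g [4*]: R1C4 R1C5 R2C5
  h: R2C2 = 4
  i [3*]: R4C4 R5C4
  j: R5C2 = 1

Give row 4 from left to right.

Cage h is a single given cell; hence R2C2 = 4.
The 3 cells of cage e must have product 100, which forces R2C4 = 5.
The 3 cells of cage e must have product 100; hence R3C4 = 4.
Cage e has product 100, leaving R3C5 = 5.
Column 2 now contains 4, leaving R4C2 = 2.
J is a freebie; hence R5C2 = 1.
Row 5 already has 1, which forces R5C4 = 3.
3 is placed in row 5, so R5C5 = 4.
The 3 cells of cage g must have product 4, so R1C4 = 2.
Column 5 already has 4, so R1C5 = 1.
The 3 cells of cage g must have product 4, leaving R2C5 = 2.
Cage a has product 80, which forces R3C1 = 2.
1 is placed in column 2; hence R3C2 = 3.
Row 3 already has 2, leaving R3C3 = 1.
The 4 cells of cage a must have product 80, leaving R4C1 = 4.
Column 3 now contains 1, which forces R4C3 = 5.
Column 4 already has 3; hence R4C4 = 1.
Column 5 already has 4, so R4C5 = 3.
Cage a needs product 80, so R5C1 = 5.
Column 3 now contains 5, so R5C3 = 2.
5 is placed in column 1; hence R1C1 = 3.
Column 2 already has 3, so R1C2 = 5.
Column 3 now contains 5; hence R1C3 = 4.
Cage b has sum 9, which forces R2C1 = 1.
2 is placed in row 2; hence R2C3 = 3.
Completed grid: 3 5 4 2 1 / 1 4 3 5 2 / 2 3 1 4 5 / 4 2 5 1 3 / 5 1 2 3 4.

4 2 5 1 3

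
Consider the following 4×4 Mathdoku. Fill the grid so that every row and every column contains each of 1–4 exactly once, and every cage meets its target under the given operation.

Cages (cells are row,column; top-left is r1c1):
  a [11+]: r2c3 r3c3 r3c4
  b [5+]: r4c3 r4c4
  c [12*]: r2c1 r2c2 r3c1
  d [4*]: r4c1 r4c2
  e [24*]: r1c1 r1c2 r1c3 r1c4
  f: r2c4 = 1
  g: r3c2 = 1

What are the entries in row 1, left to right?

Cage a has sum 11, which forces r2c3 = 4.
Cage f is a single given cell, so r2c4 = 1.
Cage g is a single given cell; hence r3c2 = 1.
The 3 cells of cage a must have sum 11; hence r3c3 = 3.
Cage a has sum 11, which forces r3c4 = 4.
1 is placed in column 2; hence r4c2 = 4.
Cage e has product 24, which forces r1c1 = 4.
Cage e needs product 24, leaving r1c3 = 1.
Row 2 already has 1, which forces r2c1 = 3.
Cage c needs product 12; hence r2c2 = 2.
Row 3 now contains 4, leaving r3c1 = 2.
Row 4 already has 4, which forces r4c1 = 1.
Cage b needs two cells with sum 5, which forces r4c3 = 2.
Cage b needs two cells with sum 5; hence r4c4 = 3.
Column 2 already has 2, so r1c2 = 3.
Column 4 already has 3; hence r1c4 = 2.
Filled in: 4 3 1 2 / 3 2 4 1 / 2 1 3 4 / 1 4 2 3.

4 3 1 2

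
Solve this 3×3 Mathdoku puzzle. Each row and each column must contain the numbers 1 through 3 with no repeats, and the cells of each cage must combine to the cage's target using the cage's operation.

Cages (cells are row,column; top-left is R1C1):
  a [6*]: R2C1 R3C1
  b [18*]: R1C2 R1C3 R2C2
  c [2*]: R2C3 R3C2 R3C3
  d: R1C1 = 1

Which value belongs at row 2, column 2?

Cage d is given, which forces R1C1 = 1.
Cage b needs product 18; hence R1C2 = 2.
Cage b has product 18, which forces R1C3 = 3.
Cage b needs product 18; hence R2C2 = 3.
The 3 cells of cage c must have product 2, which forces R2C3 = 1.
The 3 cells of cage c must have product 2, which forces R3C2 = 1.
The 3 cells of cage c must have product 2; hence R3C3 = 2.
Row 2 now contains 3, which forces R2C1 = 2.
Row 3 now contains 2, so R3C1 = 3.
Filled in: 1 2 3 / 2 3 1 / 3 1 2.

3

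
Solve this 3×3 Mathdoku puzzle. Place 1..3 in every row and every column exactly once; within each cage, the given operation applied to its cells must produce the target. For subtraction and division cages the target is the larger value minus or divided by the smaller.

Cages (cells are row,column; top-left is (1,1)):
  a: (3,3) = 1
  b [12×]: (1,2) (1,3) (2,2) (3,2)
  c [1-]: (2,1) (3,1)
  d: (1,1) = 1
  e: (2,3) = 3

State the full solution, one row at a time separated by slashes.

Cage d is given, which forces (1,1) = 1.
Row 1 already has 1, which forces (1,2) = 3.
The 4 cells of cage b must have product 12, which forces (1,3) = 2.
Cage e is a single given cell, which forces (2,3) = 3.
Cage a is a single given cell, which forces (3,3) = 1.
Row 2 now contains 3; hence (2,1) = 2.
Cage b has product 12, leaving (2,2) = 1.
The two cells of cage c must have difference 1, so (3,1) = 3.
Row 3 now contains 1, so (3,2) = 2.

1 3 2 / 2 1 3 / 3 2 1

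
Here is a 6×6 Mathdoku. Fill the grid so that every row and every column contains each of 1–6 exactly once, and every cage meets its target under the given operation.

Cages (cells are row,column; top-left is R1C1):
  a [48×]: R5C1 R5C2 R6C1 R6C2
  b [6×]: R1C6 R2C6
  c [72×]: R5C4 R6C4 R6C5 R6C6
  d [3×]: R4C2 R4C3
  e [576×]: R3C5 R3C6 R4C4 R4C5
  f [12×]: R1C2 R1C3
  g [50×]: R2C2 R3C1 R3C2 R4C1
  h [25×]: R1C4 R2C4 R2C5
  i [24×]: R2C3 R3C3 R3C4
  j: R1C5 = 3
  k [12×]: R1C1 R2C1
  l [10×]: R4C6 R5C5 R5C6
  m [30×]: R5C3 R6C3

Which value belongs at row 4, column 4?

6

Cage h needs product 25, so R1C4 = 5.
Cage j is given, which forces R1C5 = 3.
Cage h needs product 25; hence R2C4 = 1.
The 3 cells of cage h must have product 25, so R2C5 = 5.
Row 2 now contains 5; hence R2C2 = 2.
Cage g needs product 50, so R3C1 = 1.
The 4 cells of cage g must have product 50, leaving R3C2 = 5.
The 4 cells of cage g must have product 50; hence R4C1 = 5.
Column 2 now contains 2, so R1C2 = 6.
Cage f needs two cells with product 12, so R1C3 = 2.
Row 1 now contains 2; hence R1C6 = 1.
Column 6 already has 1; hence R4C6 = 2.
The 3 cells of cage l must have product 10; hence R5C6 = 5.
Row 1 now contains 2, which forces R1C1 = 4.
Cage k's pair has product 12, which forces R2C1 = 3.
3 is placed in row 2; hence R2C3 = 4.
The two cells of cage b must have product 6, which forces R2C6 = 6.
Column 3 now contains 4, leaving R3C3 = 3.
The 3 cells of cage i must have product 24; hence R3C4 = 2.
6 is placed in column 6, leaving R3C6 = 4.
Column 3 already has 3; hence R4C3 = 1.
5 is placed in row 5, which forces R5C3 = 6.
Cage l needs product 10; hence R5C5 = 1.
The two cells of cage m must have product 30; hence R6C3 = 5.
Column 6 now contains 4, so R6C6 = 3.
Row 3 already has 4, which forces R3C5 = 6.
Row 4 already has 1, so R4C2 = 3.
Cage e has product 576, which forces R4C4 = 6.
Cage e needs product 576, so R4C5 = 4.
Row 5 now contains 6, which forces R5C1 = 2.
Row 5 already has 1, leaving R5C2 = 4.
Cage c has product 72, so R5C4 = 3.
Cage a has product 48, so R6C1 = 6.
The 4 cells of cage a must have product 48; hence R6C2 = 1.
Cage c needs product 72, so R6C4 = 4.
The 4 cells of cage c must have product 72, so R6C5 = 2.
Completed grid: 4 6 2 5 3 1 / 3 2 4 1 5 6 / 1 5 3 2 6 4 / 5 3 1 6 4 2 / 2 4 6 3 1 5 / 6 1 5 4 2 3.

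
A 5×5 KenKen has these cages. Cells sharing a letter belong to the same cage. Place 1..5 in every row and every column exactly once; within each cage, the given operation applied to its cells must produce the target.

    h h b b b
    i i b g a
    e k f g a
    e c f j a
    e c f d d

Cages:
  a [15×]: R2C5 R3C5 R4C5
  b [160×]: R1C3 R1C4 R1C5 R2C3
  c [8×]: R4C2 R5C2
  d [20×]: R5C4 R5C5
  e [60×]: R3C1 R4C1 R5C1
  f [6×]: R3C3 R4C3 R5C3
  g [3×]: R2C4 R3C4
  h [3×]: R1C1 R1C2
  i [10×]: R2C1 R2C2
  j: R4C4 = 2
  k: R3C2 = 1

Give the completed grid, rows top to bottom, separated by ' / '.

1 3 5 4 2 / 2 5 4 1 3 / 4 1 2 3 5 / 5 4 3 2 1 / 3 2 1 5 4

Cage b needs product 160, leaving R2C3 = 4.
Cage k is given; hence R3C2 = 1.
Row 3 already has 1; hence R3C4 = 3.
Row 3 now contains 3, leaving R3C5 = 5.
Cage j is given, which forces R4C4 = 2.
Column 5 now contains 5, leaving R5C5 = 4.
The two cells of cage h must have product 3, leaving R1C1 = 1.
Column 2 now contains 1, so R1C2 = 3.
Cage b needs product 160, leaving R1C3 = 5.
Cage b has product 160; hence R1C4 = 4.
Column 5 now contains 4, leaving R1C5 = 2.
Column 4 now contains 3, which forces R2C4 = 1.
1 is placed in row 2, which forces R2C5 = 3.
5 is placed in row 3, so R3C1 = 4.
Row 3 now contains 3, leaving R3C3 = 2.
Row 4 now contains 2, leaving R4C2 = 4.
Column 5 now contains 3, leaving R4C5 = 1.
Row 5 already has 4, which forces R5C2 = 2.
Row 5 already has 4; hence R5C4 = 5.
Cage i needs two cells with product 10, leaving R2C1 = 2.
2 is placed in column 2, which forces R2C2 = 5.
The 3 cells of cage e must have product 60; hence R4C1 = 5.
Row 4 now contains 1; hence R4C3 = 3.
Row 5 now contains 5, so R5C1 = 3.
The 3 cells of cage f must have product 6; hence R5C3 = 1.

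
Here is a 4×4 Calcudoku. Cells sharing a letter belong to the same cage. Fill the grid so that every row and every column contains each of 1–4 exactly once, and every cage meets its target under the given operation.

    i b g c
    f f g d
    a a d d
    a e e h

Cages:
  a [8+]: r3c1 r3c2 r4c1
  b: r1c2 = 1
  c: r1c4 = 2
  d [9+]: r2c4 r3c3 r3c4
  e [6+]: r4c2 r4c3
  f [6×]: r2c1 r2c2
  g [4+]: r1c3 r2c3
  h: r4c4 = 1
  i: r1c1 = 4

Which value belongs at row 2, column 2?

3

Cage i is given, so r1c1 = 4.
Cage b is a single given cell; hence r1c2 = 1.
Row 1 already has 1, so r1c3 = 3.
C is a freebie, leaving r1c4 = 2.
Column 3 now contains 3, leaving r2c3 = 1.
Cage h is given, which forces r4c4 = 1.
Cage d needs sum 9, so r3c3 = 2.
The 3 cells of cage a must have sum 8, leaving r4c1 = 3.
Column 3 already has 2; hence r4c3 = 4.
3 is placed in column 1, leaving r2c1 = 2.
Cage f's pair has product 6; hence r2c2 = 3.
Row 2 now contains 3; hence r2c4 = 4.
2 is placed in row 3, which forces r3c1 = 1.
Cage a has sum 8, leaving r3c2 = 4.
4 is placed in column 4, leaving r3c4 = 3.
Row 4 now contains 4, so r4c2 = 2.
Completed grid: 4 1 3 2 / 2 3 1 4 / 1 4 2 3 / 3 2 4 1.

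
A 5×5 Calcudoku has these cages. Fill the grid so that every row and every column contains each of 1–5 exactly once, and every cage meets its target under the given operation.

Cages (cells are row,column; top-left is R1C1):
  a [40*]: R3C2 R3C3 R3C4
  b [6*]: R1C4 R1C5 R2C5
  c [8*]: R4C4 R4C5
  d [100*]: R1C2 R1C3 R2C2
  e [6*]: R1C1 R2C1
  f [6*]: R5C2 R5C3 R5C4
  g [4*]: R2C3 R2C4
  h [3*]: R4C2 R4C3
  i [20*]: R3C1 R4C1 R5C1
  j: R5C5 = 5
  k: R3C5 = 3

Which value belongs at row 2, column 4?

The 3 cells of cage d must have product 100, which forces R1C2 = 4.
The 3 cells of cage d must have product 100, which forces R1C3 = 5.
The 3 cells of cage d must have product 100, which forces R2C2 = 5.
Column 2 already has 5, leaving R3C2 = 2.
Row 3 now contains 2, so R3C3 = 4.
Row 3 now contains 4, leaving R3C4 = 5.
Cage k is a single given cell; hence R3C5 = 3.
J is a freebie; hence R5C5 = 5.
Cage b needs product 6, so R1C4 = 3.
4 is placed in column 3, which forces R2C3 = 1.
Cage g's pair has product 4, leaving R2C4 = 4.
Row 2 already has 1, which forces R2C5 = 2.
Row 3 already has 5, which forces R3C1 = 1.
The 3 cells of cage i must have product 20, leaving R4C1 = 5.
1 is placed in column 3, leaving R4C3 = 3.
Column 4 already has 4, so R4C4 = 2.
2 is placed in column 5, so R4C5 = 4.
Cage i needs product 20; hence R5C1 = 4.
Column 3 now contains 3, leaving R5C3 = 2.
2 is placed in column 4, leaving R5C4 = 1.
Row 1 already has 3; hence R1C1 = 2.
2 is placed in column 5, leaving R1C5 = 1.
2 is placed in row 2, which forces R2C1 = 3.
Row 4 now contains 3, which forces R4C2 = 1.
Row 5 already has 1, leaving R5C2 = 3.
The full grid is 2 4 5 3 1 / 3 5 1 4 2 / 1 2 4 5 3 / 5 1 3 2 4 / 4 3 2 1 5.

4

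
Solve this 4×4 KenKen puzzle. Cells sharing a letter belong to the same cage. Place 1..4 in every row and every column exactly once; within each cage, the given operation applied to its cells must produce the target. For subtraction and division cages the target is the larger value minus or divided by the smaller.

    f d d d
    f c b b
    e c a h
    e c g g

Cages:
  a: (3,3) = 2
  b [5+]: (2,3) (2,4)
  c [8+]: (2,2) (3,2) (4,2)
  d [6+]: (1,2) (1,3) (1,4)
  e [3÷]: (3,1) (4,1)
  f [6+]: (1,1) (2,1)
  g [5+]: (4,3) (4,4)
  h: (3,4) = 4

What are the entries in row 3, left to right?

Cage a is a single given cell, leaving (3,3) = 2.
Cage h is a single given cell, leaving (3,4) = 4.
The only place for 4 in row 1 is (1,1).
Column 1 already has 4, leaving (2,1) = 2.
Row 2 already has 2, so (2,4) = 1.
Column 4 already has 1, which forces (4,4) = 2.
The 3 cells of cage d must have sum 6, which forces (1,2) = 2.
The 3 cells of cage d must have sum 6, so (1,3) = 1.
Column 4 now contains 2, leaving (1,4) = 3.
Cage b needs two cells with sum 5, leaving (2,3) = 4.
The two cells of cage g must have sum 5, so (4,3) = 3.
Row 2 now contains 4, leaving (2,2) = 3.
Cage e needs two cells with quotient 3, so (3,1) = 3.
Cage c needs sum 8, which forces (3,2) = 1.
Row 4 now contains 3, which forces (4,1) = 1.
Cage c has sum 8; hence (4,2) = 4.
The full grid is 4 2 1 3 / 2 3 4 1 / 3 1 2 4 / 1 4 3 2.

3 1 2 4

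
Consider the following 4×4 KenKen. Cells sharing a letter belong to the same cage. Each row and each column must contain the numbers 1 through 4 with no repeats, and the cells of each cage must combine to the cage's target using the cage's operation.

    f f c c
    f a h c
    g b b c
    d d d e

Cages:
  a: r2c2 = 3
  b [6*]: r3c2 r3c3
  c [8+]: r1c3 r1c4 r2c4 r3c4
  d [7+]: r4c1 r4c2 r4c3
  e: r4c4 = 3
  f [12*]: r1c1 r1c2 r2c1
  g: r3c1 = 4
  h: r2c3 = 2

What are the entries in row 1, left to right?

3 4 1 2

Cage a is given, leaving r2c2 = 3.
Cage h is given; hence r2c3 = 2.
G is a freebie, so r3c1 = 4.
Column 2 already has 3; hence r3c2 = 2.
Column 3 already has 2, leaving r3c3 = 3.
3 is placed in row 3, leaving r3c4 = 1.
Cage e is given, so r4c4 = 3.
The 3 cells of cage f must have product 12, leaving r1c1 = 3.
Cage f needs product 12, so r1c2 = 4.
Column 3 already has 2, so r1c3 = 1.
The 4 cells of cage c must have sum 8, leaving r1c4 = 2.
Column 1 now contains 4; hence r2c1 = 1.
1 is placed in column 4; hence r2c4 = 4.
The 3 cells of cage d must have sum 7, which forces r4c1 = 2.
Column 2 now contains 4, so r4c2 = 1.
Column 3 already has 1; hence r4c3 = 4.
Completed grid: 3 4 1 2 / 1 3 2 4 / 4 2 3 1 / 2 1 4 3.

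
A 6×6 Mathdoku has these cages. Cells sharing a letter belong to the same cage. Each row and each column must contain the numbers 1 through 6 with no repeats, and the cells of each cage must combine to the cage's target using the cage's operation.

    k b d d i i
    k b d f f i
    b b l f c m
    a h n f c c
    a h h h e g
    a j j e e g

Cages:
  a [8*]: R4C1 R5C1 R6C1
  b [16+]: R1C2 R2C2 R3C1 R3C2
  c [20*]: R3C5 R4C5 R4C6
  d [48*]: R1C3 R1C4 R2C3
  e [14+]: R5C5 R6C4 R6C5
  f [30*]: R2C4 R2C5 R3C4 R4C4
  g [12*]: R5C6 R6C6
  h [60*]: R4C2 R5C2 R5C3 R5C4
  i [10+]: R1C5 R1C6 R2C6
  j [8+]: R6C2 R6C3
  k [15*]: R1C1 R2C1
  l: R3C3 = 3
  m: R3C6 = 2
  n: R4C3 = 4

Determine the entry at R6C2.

L is a freebie; hence R3C3 = 3.
M is a freebie, leaving R3C6 = 2.
N is a freebie; hence R4C3 = 4.
Cage d needs product 48, leaving R1C4 = 4.
The 3 cells of cage c must have product 20, so R3C5 = 4.
Row 6 needs a 1, and only R6C1 is open for it.
Column 1 now contains 1, so R4C1 = 2.
Cage a needs product 8, leaving R5C1 = 4.
4 is placed in row 5, which forces R5C6 = 3.
3 is placed in column 6, so R6C6 = 4.
Cage i needs sum 10, leaving R1C5 = 3.
Row 1 already has 3, so R1C1 = 5.
Cage k's pair has product 15, which forces R2C1 = 3.
Row 2 now contains 3, which forces R2C2 = 4.
Column 1 already has 5; hence R3C1 = 6.
The 4 cells of cage b must have sum 16; hence R1C2 = 1.
Row 1 already has 1, so R1C6 = 6.
6 is placed in column 6, leaving R2C6 = 1.
Cage b needs sum 16, leaving R3C2 = 5.
Row 3 already has 5; hence R3C4 = 1.
5 is placed in column 2, which forces R4C2 = 6.
1 is placed in column 6, so R4C6 = 5.
Column 2 already has 6, which forces R5C2 = 2.
2 is placed in column 2, leaving R6C2 = 3.
Row 6 now contains 3, leaving R6C4 = 6.
Row 1 now contains 6; hence R1C3 = 2.
The 3 cells of cage d must have product 48, so R2C3 = 6.
Row 4 already has 5; hence R4C4 = 3.
Row 4 already has 5, which forces R4C5 = 1.
Cage h needs product 60, leaving R5C3 = 1.
6 is placed in column 4, leaving R5C4 = 5.
Cage e needs sum 14, leaving R5C5 = 6.
Cage j's pair has sum 8, which forces R6C3 = 5.
The 3 cells of cage e must have sum 14, which forces R6C5 = 2.
5 is placed in column 4, which forces R2C4 = 2.
Column 5 now contains 2, so R2C5 = 5.
The full grid is 5 1 2 4 3 6 / 3 4 6 2 5 1 / 6 5 3 1 4 2 / 2 6 4 3 1 5 / 4 2 1 5 6 3 / 1 3 5 6 2 4.

3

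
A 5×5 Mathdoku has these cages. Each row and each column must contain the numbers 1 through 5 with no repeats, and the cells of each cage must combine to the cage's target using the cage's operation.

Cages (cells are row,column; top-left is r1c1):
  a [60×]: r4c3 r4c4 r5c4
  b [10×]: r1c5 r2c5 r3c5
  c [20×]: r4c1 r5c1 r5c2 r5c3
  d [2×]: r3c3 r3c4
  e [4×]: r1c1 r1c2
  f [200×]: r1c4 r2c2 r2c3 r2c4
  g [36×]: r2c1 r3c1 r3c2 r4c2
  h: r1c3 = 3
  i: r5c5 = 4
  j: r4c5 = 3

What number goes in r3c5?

5

H is a freebie, so r1c3 = 3.
The 4 cells of cage f must have product 200; hence r1c4 = 5.
Cage j is given, which forces r4c5 = 3.
Cage i is a single given cell, which forces r5c5 = 4.
The 4 cells of cage g must have product 36; hence r2c1 = 3.
Cage g has product 36, which forces r3c2 = 3.
Cage c needs product 20, so r4c1 = 2.
Cage a needs product 60, leaving r4c3 = 5.
Row 4 already has 3, which forces r4c4 = 4.
4 is placed in row 5, leaving r5c4 = 3.
The 4 cells of cage f must have product 200, so r2c2 = 5.
The 4 cells of cage f must have product 200, so r2c3 = 4.
Column 4 now contains 4, which forces r2c4 = 2.
2 is placed in row 2, leaving r2c5 = 1.
Cage g has product 36, so r3c1 = 4.
2 is placed in column 4, so r3c4 = 1.
4 is placed in row 4; hence r4c2 = 1.
Column 2 now contains 1, which forces r5c2 = 2.
Row 5 already has 2; hence r5c3 = 1.
4 is placed in column 1, leaving r1c1 = 1.
Column 2 now contains 1; hence r1c2 = 4.
Column 5 now contains 1, which forces r1c5 = 2.
1 is placed in row 3, so r3c3 = 2.
Cage b has product 10, leaving r3c5 = 5.
Row 5 already has 1, leaving r5c1 = 5.
Completed grid: 1 4 3 5 2 / 3 5 4 2 1 / 4 3 2 1 5 / 2 1 5 4 3 / 5 2 1 3 4.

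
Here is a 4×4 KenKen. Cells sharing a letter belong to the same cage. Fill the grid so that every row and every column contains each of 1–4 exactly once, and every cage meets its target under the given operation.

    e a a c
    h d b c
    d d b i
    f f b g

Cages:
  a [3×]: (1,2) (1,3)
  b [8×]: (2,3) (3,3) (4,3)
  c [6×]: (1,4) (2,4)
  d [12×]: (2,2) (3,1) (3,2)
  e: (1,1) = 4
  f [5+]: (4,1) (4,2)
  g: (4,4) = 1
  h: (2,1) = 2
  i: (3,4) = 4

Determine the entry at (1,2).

Cage e is given, which forces (1,1) = 4.
Cage h is a single given cell; hence (2,1) = 2.
2 is placed in row 2; hence (2,4) = 3.
Cage i is a single given cell, which forces (3,4) = 4.
Cage g is a single given cell, so (4,4) = 1.
Column 4 now contains 3; hence (1,4) = 2.
The 3 cells of cage d must have product 12; hence (2,2) = 4.
Row 2 already has 4, leaving (2,3) = 1.
Column 3 already has 1; hence (3,3) = 2.
Row 4 already has 1, so (4,1) = 3.
Cage f's pair has sum 5; hence (4,2) = 2.
Column 3 now contains 2, leaving (4,3) = 4.
The two cells of cage a must have product 3; hence (1,2) = 1.
Column 3 already has 1, which forces (1,3) = 3.
Column 1 already has 3, which forces (3,1) = 1.
Cage d has product 12; hence (3,2) = 3.
Filled in: 4 1 3 2 / 2 4 1 3 / 1 3 2 4 / 3 2 4 1.

1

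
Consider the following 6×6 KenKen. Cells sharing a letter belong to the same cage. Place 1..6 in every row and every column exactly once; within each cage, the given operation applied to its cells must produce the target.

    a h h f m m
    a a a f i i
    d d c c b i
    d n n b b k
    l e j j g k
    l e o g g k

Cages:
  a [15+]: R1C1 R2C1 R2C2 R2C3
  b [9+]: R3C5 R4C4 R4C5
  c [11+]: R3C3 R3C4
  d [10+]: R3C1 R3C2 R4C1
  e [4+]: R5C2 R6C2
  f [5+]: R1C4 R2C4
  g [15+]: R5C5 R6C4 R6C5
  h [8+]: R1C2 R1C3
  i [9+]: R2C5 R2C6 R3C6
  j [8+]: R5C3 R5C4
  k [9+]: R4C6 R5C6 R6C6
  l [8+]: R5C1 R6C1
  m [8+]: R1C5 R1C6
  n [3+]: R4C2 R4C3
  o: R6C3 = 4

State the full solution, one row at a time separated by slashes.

1 6 2 4 3 5 / 6 5 3 1 2 4 / 2 4 5 6 1 3 / 4 2 1 3 5 6 / 5 3 6 2 4 1 / 3 1 4 5 6 2

O is a freebie, leaving R6C3 = 4.
{1, 3} are confined to R5C2 and R6C2 in column 2; hence R4C2 = 2.
The two cells of cage n must have sum 3, so R4C3 = 1.
Column 2 already has 2; hence R3C2 = 4.
In row 3, 3 can only go at R3C6, so R3C6 = 3.
Cage k has sum 9, which forces R4C6 = 6.
Row 5 needs a 4, and only R5C5 is open for it.
In column 6, 4 can only go at R2C6, so R2C6 = 4.
Cage i needs sum 9, leaving R2C5 = 2.
Column 5 now contains 2, which forces R3C5 = 1.
Row 3 already has 1, leaving R3C1 = 2.
Cage d has sum 10; hence R4C1 = 4.
The 3 cells of cage b must have sum 9, leaving R4C4 = 3.
Cage b has sum 9, so R4C5 = 5.
Column 4 now contains 3; hence R5C4 = 2.
Row 5 already has 2, leaving R5C6 = 1.
Column 5 already has 5, so R6C5 = 6.
Column 6 now contains 1, which forces R6C6 = 2.
Column 4 now contains 2, leaving R1C4 = 4.
6 is placed in column 5, leaving R1C5 = 3.
2 is placed in column 6; hence R1C6 = 5.
Column 4 now contains 3; hence R2C4 = 1.
Row 5 already has 1, which forces R5C2 = 3.
Cage j's pair has sum 8, which forces R5C3 = 6.
The two cells of cage e must have sum 4, so R6C2 = 1.
Row 6 now contains 6; hence R6C4 = 5.
Cage a has sum 15, which forces R1C1 = 1.
5 is placed in row 1, so R1C2 = 6.
3 is placed in row 1, so R1C3 = 2.
6 is placed in column 2, so R2C2 = 5.
5 is placed in row 2, leaving R2C3 = 3.
6 is placed in column 3, so R3C3 = 5.
Column 4 already has 5, so R3C4 = 6.
Row 5 now contains 3, which forces R5C1 = 5.
Row 6 already has 5, which forces R6C1 = 3.
Row 2 already has 3, which forces R2C1 = 6.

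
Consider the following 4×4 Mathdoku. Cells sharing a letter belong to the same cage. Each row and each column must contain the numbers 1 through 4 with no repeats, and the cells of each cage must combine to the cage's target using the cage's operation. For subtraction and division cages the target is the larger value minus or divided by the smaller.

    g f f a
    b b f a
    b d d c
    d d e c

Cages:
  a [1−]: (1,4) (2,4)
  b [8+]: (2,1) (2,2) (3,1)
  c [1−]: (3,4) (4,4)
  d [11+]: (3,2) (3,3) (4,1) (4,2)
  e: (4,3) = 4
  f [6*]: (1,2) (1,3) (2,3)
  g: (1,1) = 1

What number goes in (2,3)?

1

Cage g is a single given cell; hence (1,1) = 1.
Cage e is given; hence (4,3) = 4.
Cage f needs product 6, so (2,3) = 1.
Cage d needs sum 11, which forces (3,2) = 4.
Row 1 needs a 4, and only (1,4) is open for it.
Cage a needs two cells with difference 1, leaving (2,4) = 3.
The 3 cells of cage b must have sum 8, leaving (2,1) = 4.
Row 2 already has 3; hence (2,2) = 2.
Cage b needs sum 8; hence (3,1) = 2.
Row 3 now contains 2, so (3,3) = 3.
Row 3 now contains 2, so (3,4) = 1.
Column 1 already has 2, so (4,1) = 3.
Row 4 now contains 3; hence (4,2) = 1.
1 is placed in column 4, leaving (4,4) = 2.
Column 2 now contains 2; hence (1,2) = 3.
Column 3 now contains 3, which forces (1,3) = 2.
The full grid is 1 3 2 4 / 4 2 1 3 / 2 4 3 1 / 3 1 4 2.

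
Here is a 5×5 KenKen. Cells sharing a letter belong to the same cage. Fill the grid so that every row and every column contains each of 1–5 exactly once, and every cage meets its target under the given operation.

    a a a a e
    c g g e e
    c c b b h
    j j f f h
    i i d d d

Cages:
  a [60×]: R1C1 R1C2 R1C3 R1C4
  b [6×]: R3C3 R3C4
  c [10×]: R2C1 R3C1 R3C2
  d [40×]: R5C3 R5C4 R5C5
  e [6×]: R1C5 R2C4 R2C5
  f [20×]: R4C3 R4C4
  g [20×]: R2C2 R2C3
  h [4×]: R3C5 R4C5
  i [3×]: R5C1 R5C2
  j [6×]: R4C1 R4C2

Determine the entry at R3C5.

4

Row 1 needs a 2, and only R1C5 is open for it.
In row 2, 2 can only go at R2C1, so R2C1 = 2.
Column 1 now contains 2, which forces R4C1 = 3.
The two cells of cage j must have product 6; hence R4C2 = 2.
Column 1 already has 3, so R5C1 = 1.
Row 5 now contains 1; hence R5C2 = 3.
Column 1 now contains 1, leaving R3C1 = 5.
Cage c needs product 10, which forces R3C2 = 1.
1 is placed in row 3, leaving R3C5 = 4.
Column 5 now contains 4, which forces R4C5 = 1.
Column 5 now contains 4, leaving R5C5 = 5.
Column 1 now contains 5, so R1C1 = 4.
Cage a needs product 60, leaving R1C2 = 5.
Column 2 already has 5, which forces R2C2 = 4.
Row 2 now contains 4, which forces R2C3 = 5.
Cage e has product 6, which forces R2C4 = 1.
Column 5 now contains 1, which forces R2C5 = 3.
5 is placed in column 3, so R4C3 = 4.
4 is placed in row 4, which forces R4C4 = 5.
Column 3 now contains 4, leaving R5C3 = 2.
Row 5 already has 2, leaving R5C4 = 4.
Cage a has product 60, so R1C3 = 1.
1 is placed in column 4, so R1C4 = 3.
2 is placed in column 3; hence R3C3 = 3.
Cage b needs two cells with product 6, which forces R3C4 = 2.
The full grid is 4 5 1 3 2 / 2 4 5 1 3 / 5 1 3 2 4 / 3 2 4 5 1 / 1 3 2 4 5.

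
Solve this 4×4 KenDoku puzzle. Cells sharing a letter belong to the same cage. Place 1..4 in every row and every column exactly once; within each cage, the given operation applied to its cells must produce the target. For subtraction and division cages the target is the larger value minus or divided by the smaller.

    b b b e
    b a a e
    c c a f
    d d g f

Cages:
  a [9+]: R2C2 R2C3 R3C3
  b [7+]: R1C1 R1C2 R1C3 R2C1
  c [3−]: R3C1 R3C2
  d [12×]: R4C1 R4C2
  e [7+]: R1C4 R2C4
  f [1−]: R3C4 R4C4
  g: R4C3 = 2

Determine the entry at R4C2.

4

Cage b needs sum 7; hence R2C1 = 1.
Column 1 already has 1, so R3C1 = 4.
Row 3 now contains 4, leaving R3C2 = 1.
4 is placed in column 1, leaving R4C1 = 3.
3 is placed in row 4, which forces R4C2 = 4.
G is a freebie, which forces R4C3 = 2.
Row 4 already has 2; hence R4C4 = 1.
Column 1 already has 3, so R1C1 = 2.
The 4 cells of cage b must have sum 7; hence R1C2 = 3.
Cage b has sum 7, leaving R1C3 = 1.
Row 1 now contains 3, which forces R1C4 = 4.
Cage a needs sum 9, which forces R2C2 = 2.
Cage a needs sum 9, which forces R2C3 = 4.
4 is placed in column 4, leaving R2C4 = 3.
Column 3 now contains 2, leaving R3C3 = 3.
Cage f needs two cells with difference 1, so R3C4 = 2.
The full grid is 2 3 1 4 / 1 2 4 3 / 4 1 3 2 / 3 4 2 1.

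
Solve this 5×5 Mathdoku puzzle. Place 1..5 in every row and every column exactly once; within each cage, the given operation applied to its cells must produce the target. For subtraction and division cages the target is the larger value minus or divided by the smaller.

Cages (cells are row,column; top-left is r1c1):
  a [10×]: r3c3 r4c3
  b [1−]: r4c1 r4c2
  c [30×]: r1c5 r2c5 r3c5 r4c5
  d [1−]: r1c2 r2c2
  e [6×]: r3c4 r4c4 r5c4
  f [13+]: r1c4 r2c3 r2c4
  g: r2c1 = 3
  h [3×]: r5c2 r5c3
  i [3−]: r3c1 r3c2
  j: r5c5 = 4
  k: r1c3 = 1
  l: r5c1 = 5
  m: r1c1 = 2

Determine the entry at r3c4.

3

M is a freebie; hence r1c1 = 2.
Cage k is given, leaving r1c3 = 1.
G is a freebie, so r2c1 = 3.
Row 2 already has 3, leaving r2c4 = 5.
Cage l is a single given cell, leaving r5c1 = 5.
Column 3 already has 1, leaving r5c3 = 3.
J is a freebie, which forces r5c5 = 4.
Column 4 already has 5, leaving r1c4 = 4.
Row 2 already has 5, so r2c3 = 4.
3 is placed in row 5; hence r5c2 = 1.
Row 5 now contains 1, leaving r5c4 = 2.
Cage d needs two cells with difference 1, which forces r1c2 = 3.
Row 1 now contains 3, which forces r1c5 = 5.
Row 2 already has 4, which forces r2c2 = 2.
2 is placed in row 2, leaving r2c5 = 1.
The two cells of cage i must have difference 3, so r3c1 = 1.
Column 2 already has 1, so r3c2 = 4.
Row 3 already has 1, which forces r3c4 = 3.
Row 3 already has 3, so r3c5 = 2.
Column 1 now contains 1, which forces r4c1 = 4.
Column 2 now contains 2, so r4c2 = 5.
Row 4 already has 5; hence r4c3 = 2.
Column 4 now contains 3; hence r4c4 = 1.
Column 5 now contains 2, leaving r4c5 = 3.
Row 3 now contains 2; hence r3c3 = 5.
Completed grid: 2 3 1 4 5 / 3 2 4 5 1 / 1 4 5 3 2 / 4 5 2 1 3 / 5 1 3 2 4.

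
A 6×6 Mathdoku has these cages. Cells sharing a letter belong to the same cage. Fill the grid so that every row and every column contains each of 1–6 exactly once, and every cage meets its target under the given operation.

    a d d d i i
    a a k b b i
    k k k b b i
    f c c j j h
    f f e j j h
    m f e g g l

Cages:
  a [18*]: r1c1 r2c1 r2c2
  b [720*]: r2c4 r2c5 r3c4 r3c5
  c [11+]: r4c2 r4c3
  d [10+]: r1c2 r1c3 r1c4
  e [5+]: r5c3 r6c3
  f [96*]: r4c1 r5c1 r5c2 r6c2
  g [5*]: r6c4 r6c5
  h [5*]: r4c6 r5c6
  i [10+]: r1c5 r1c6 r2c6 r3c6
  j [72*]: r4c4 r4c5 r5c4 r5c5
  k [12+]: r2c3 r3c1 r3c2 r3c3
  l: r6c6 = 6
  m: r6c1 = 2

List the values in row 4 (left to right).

4 5 6 3 2 1

M is a freebie, which forces r6c1 = 2.
L is a freebie, which forces r6c6 = 6.
In row 5, 5 can only go at r5c6, so r5c6 = 5.
Column 6 now contains 5, leaving r4c6 = 1.
Cage i has sum 10, leaving r1c5 = 1.
Column 5 now contains 1, leaving r6c5 = 5.
Row 6 already has 5, which forces r6c4 = 1.
Row 6 now contains 1, so r6c2 = 4.
Row 6 now contains 4; hence r6c3 = 3.
Cage e needs two cells with sum 5, so r5c3 = 2.
Column 3 already has 2; hence r1c3 = 5.
Column 3 now contains 5, which forces r4c3 = 6.
6 is placed in row 4, leaving r4c1 = 4.
6 is placed in row 4, leaving r4c2 = 5.
The only place for 4 in row 1 is r1c6.
Row 1 needs a 6, and only r1c1 is open for it.
6 is placed in column 1, which forces r5c1 = 1.
Cage f has product 96, leaving r5c2 = 6.
Column 1 now contains 1; hence r2c1 = 3.
Cage a needs product 18; hence r2c2 = 1.
1 is placed in row 2, which forces r2c3 = 4.
4 is placed in row 2, which forces r2c5 = 6.
3 is placed in row 2, which forces r2c6 = 2.
Column 1 now contains 1; hence r3c1 = 5.
6 is placed in column 2; hence r3c2 = 2.
Column 3 already has 4, leaving r3c3 = 1.
Row 3 now contains 5; hence r3c4 = 6.
6 is placed in column 5, leaving r3c5 = 4.
2 is placed in column 6; hence r3c6 = 3.
Column 5 now contains 4; hence r5c5 = 3.
Column 2 now contains 2, so r1c2 = 3.
Cage d needs sum 10, which forces r1c4 = 2.
Row 2 already has 6, leaving r2c4 = 5.
Cage j has product 72, which forces r4c4 = 3.
Column 5 now contains 3, leaving r4c5 = 2.
Row 5 already has 3; hence r5c4 = 4.
Completed grid: 6 3 5 2 1 4 / 3 1 4 5 6 2 / 5 2 1 6 4 3 / 4 5 6 3 2 1 / 1 6 2 4 3 5 / 2 4 3 1 5 6.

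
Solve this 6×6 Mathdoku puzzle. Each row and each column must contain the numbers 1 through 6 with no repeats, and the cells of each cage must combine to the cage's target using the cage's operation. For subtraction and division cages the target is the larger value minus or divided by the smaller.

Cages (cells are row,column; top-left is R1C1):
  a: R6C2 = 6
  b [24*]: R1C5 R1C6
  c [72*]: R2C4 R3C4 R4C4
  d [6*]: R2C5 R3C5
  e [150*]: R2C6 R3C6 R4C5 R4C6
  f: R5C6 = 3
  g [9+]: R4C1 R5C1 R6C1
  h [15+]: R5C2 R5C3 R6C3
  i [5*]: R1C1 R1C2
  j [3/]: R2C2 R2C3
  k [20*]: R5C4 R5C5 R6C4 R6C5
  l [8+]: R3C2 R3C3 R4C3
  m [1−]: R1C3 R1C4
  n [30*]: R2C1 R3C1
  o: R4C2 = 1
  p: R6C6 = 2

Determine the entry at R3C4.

Cage o is a single given cell, leaving R4C2 = 1.
Cage e needs product 150, so R4C5 = 5.
F is a freebie, leaving R5C6 = 3.
Cage a is a single given cell; hence R6C2 = 6.
P is a freebie, so R6C6 = 2.
Cage i's pair has product 5, leaving R1C1 = 1.
1 is placed in column 2, leaving R1C2 = 5.
Column 6 now contains 2, leaving R4C6 = 6.
5 is placed in column 2, which forces R5C2 = 4.
Cage h needs sum 15, which forces R5C3 = 6.
4 is placed in row 5, which forces R5C5 = 1.
Column 5 now contains 1, which forces R6C5 = 4.
4 is placed in column 5; hence R1C5 = 6.
Column 6 now contains 6, leaving R1C6 = 4.
Cage j needs two cells with quotient 3, leaving R2C2 = 3.
Column 3 already has 6, so R2C3 = 1.
Row 2 already has 3, leaving R2C5 = 2.
Row 2 now contains 1, leaving R2C6 = 5.
3 is placed in column 2; hence R3C2 = 2.
2 is placed in row 3, which forces R3C3 = 4.
Column 5 now contains 2, which forces R3C5 = 3.
5 is placed in column 6, so R3C6 = 1.
Cage g needs sum 9; hence R4C1 = 4.
Row 4 already has 4, which forces R4C4 = 3.
The 3 cells of cage g must have sum 9; hence R5C1 = 2.
1 is placed in row 5, leaving R5C4 = 5.
Cage g needs sum 9; hence R6C1 = 3.
Row 6 already has 4, which forces R6C3 = 5.
Cage k has product 20, leaving R6C4 = 1.
Cage m needs two cells with difference 1; hence R1C3 = 3.
3 is placed in column 4, so R1C4 = 2.
5 is placed in row 2, which forces R2C1 = 6.
The 3 cells of cage c must have product 72, which forces R2C4 = 4.
Cage n needs two cells with product 30, leaving R3C1 = 5.
Row 3 already has 3, leaving R3C4 = 6.
Row 4 already has 3, which forces R4C3 = 2.
The full grid is 1 5 3 2 6 4 / 6 3 1 4 2 5 / 5 2 4 6 3 1 / 4 1 2 3 5 6 / 2 4 6 5 1 3 / 3 6 5 1 4 2.

6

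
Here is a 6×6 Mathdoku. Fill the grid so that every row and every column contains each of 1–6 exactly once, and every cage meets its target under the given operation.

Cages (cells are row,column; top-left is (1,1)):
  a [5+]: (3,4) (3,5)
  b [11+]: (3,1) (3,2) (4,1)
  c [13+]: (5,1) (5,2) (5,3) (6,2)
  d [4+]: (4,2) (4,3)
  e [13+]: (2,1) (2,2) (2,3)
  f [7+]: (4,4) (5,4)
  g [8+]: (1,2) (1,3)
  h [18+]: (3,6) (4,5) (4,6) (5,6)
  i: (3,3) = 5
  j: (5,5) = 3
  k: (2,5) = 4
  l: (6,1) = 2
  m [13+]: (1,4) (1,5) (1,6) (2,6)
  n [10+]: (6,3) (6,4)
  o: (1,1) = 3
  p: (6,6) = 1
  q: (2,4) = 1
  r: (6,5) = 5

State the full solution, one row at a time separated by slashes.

O is a freebie, which forces (1,1) = 3.
Cage q is given, so (2,4) = 1.
K is a freebie, leaving (2,5) = 4.
Cage i is a single given cell, leaving (3,3) = 5.
Cage j is a single given cell, leaving (5,5) = 3.
Cage l is given, so (6,1) = 2.
Cage r is given, which forces (6,5) = 5.
P is a freebie, leaving (6,6) = 1.
Column 5 already has 5, leaving (4,5) = 6.
In row 1, 1 can only go at (1,5), so (1,5) = 1.
Cage a needs two cells with sum 5, which forces (3,4) = 3.
Column 5 now contains 1, leaving (3,5) = 2.
Row 2 needs a 3, and only (2,6) is open for it.
The only place for 5 in row 4 is (4,4).
Column 4 now contains 5, so (1,4) = 4.
The 4 cells of cage m must have sum 13, so (1,6) = 5.
Column 4 now contains 5, leaving (5,4) = 2.
Column 4 already has 4, so (6,4) = 6.
Cage h needs sum 18, leaving (4,6) = 2.
Cage c needs sum 13, so (6,2) = 3.
6 is placed in row 6, so (6,3) = 4.
Column 2 now contains 3; hence (4,2) = 1.
Cage d needs two cells with sum 4; hence (4,3) = 3.
Column 3 now contains 4, so (5,3) = 1.
The 3 cells of cage b must have sum 11, leaving (3,1) = 1.
Cage b has sum 11; hence (3,2) = 6.
Row 3 already has 6; hence (3,6) = 4.
Row 4 now contains 1, which forces (4,1) = 4.
Column 1 already has 4; hence (5,1) = 5.
5 is placed in row 5; hence (5,2) = 4.
Column 6 already has 4, which forces (5,6) = 6.
6 is placed in column 2, leaving (1,2) = 2.
The two cells of cage g must have sum 8, so (1,3) = 6.
Column 1 already has 5, which forces (2,1) = 6.
The 3 cells of cage e must have sum 13, leaving (2,2) = 5.
The 3 cells of cage e must have sum 13; hence (2,3) = 2.

3 2 6 4 1 5 / 6 5 2 1 4 3 / 1 6 5 3 2 4 / 4 1 3 5 6 2 / 5 4 1 2 3 6 / 2 3 4 6 5 1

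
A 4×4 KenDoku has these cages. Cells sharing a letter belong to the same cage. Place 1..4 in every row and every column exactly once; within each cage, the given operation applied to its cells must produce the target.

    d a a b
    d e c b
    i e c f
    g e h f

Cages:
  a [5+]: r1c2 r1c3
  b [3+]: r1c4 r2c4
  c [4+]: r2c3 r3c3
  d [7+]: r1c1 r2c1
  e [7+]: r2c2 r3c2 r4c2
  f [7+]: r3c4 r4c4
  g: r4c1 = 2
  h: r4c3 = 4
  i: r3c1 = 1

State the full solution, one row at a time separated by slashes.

Cage i is a single given cell, so r3c1 = 1.
1 is placed in row 3, which forces r3c3 = 3.
3 is placed in row 3, which forces r3c4 = 4.
G is a freebie, leaving r4c1 = 2.
H is a freebie, leaving r4c3 = 4.
Column 4 now contains 4, so r4c4 = 3.
Cage e has sum 7, so r2c2 = 4.
Column 3 already has 3, which forces r2c3 = 1.
Row 2 now contains 1, so r2c4 = 2.
4 is placed in row 3, so r3c2 = 2.
4 is placed in row 4; hence r4c2 = 1.
Cage d needs two cells with sum 7, so r1c1 = 4.
4 is placed in column 2, so r1c2 = 3.
Column 3 now contains 1, which forces r1c3 = 2.
Column 4 already has 2; hence r1c4 = 1.
4 is placed in row 2, which forces r2c1 = 3.

4 3 2 1 / 3 4 1 2 / 1 2 3 4 / 2 1 4 3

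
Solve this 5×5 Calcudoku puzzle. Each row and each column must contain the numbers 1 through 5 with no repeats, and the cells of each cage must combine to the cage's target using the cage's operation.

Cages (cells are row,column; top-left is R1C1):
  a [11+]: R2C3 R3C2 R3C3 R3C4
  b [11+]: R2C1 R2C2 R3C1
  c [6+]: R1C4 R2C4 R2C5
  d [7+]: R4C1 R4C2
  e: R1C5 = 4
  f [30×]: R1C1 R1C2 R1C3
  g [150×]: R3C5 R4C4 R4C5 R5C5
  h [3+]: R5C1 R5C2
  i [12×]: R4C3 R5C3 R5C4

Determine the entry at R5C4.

3

Cage e is given, which forces R1C5 = 4.
The 4 cells of cage g must have product 150, so R4C4 = 5.
The only place for 1 in row 1 is R1C4.
The only place for 1 in row 4 is R4C3.
Row 3 needs a 1, and only R3C2 is open for it.
Cage h needs two cells with sum 3; hence R5C1 = 1.
1 is placed in column 2, leaving R5C2 = 2.
The only place for 1 in row 2 is R2C5.
Cage c needs sum 6, leaving R2C4 = 4.
Column 4 already has 4; hence R5C4 = 3.
3 is placed in row 5; hence R5C5 = 5.
Column 4 already has 3, which forces R3C4 = 2.
2 is placed in row 3, leaving R3C5 = 3.
Column 5 already has 3; hence R4C5 = 2.
3 is placed in row 5; hence R5C3 = 4.
Cage b needs sum 11, so R2C1 = 2.
The 3 cells of cage b must have sum 11, leaving R2C2 = 5.
Cage a has sum 11, leaving R2C3 = 3.
3 is placed in row 3; hence R3C1 = 4.
3 is placed in row 3; hence R3C3 = 5.
4 is placed in column 1, which forces R4C1 = 3.
Row 4 already has 3, which forces R4C2 = 4.
Column 1 already has 3, which forces R1C1 = 5.
Column 2 already has 5, leaving R1C2 = 3.
Column 3 now contains 5, so R1C3 = 2.
Filled in: 5 3 2 1 4 / 2 5 3 4 1 / 4 1 5 2 3 / 3 4 1 5 2 / 1 2 4 3 5.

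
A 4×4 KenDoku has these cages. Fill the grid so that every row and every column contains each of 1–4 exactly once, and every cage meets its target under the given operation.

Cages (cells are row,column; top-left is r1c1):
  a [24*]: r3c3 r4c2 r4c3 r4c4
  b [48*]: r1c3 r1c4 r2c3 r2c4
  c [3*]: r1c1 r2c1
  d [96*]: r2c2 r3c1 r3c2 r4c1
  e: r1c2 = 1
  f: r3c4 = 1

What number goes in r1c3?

Cage e is given, leaving r1c2 = 1.
F is a freebie, which forces r3c4 = 1.
Row 1 now contains 1, which forces r1c1 = 3.
The two cells of cage c must have product 3, leaving r2c1 = 1.
Cage a has product 24, which forces r4c3 = 1.
In row 2, 4 can only go at r2c2, so r2c2 = 4.
Column 2 already has 4, so r3c2 = 3.
Column 2 already has 3, so r4c2 = 2.
Cage d needs product 96; hence r3c1 = 2.
Cage a has product 24, which forces r3c3 = 4.
2 is placed in row 4, which forces r4c1 = 4.
Cage a has product 24; hence r4c4 = 3.
Column 3 already has 4, which forces r1c3 = 2.
The 4 cells of cage b must have product 48, so r1c4 = 4.
The 4 cells of cage b must have product 48; hence r2c3 = 3.
Column 4 already has 3; hence r2c4 = 2.
The full grid is 3 1 2 4 / 1 4 3 2 / 2 3 4 1 / 4 2 1 3.

2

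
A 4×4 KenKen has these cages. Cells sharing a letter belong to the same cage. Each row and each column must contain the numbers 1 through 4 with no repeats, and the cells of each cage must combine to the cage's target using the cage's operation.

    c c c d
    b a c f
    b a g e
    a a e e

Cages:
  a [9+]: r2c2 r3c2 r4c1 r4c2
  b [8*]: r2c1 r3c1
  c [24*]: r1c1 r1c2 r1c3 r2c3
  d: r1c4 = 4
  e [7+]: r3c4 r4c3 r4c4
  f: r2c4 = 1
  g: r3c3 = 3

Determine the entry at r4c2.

4

Cage d is given, which forces r1c4 = 4.
Cage f is a single given cell, which forces r2c4 = 1.
Cage g is given; hence r3c3 = 3.
3 is placed in row 3, which forces r3c4 = 2.
Column 4 already has 2, which forces r4c4 = 3.
The two cells of cage b must have product 8, so r2c1 = 2.
Row 2 already has 2, leaving r2c2 = 3.
Cage c has product 24, leaving r2c3 = 4.
2 is placed in row 3, which forces r3c1 = 4.
Row 3 now contains 4, leaving r3c2 = 1.
Column 1 already has 2, which forces r4c1 = 1.
1 is placed in column 2, so r4c2 = 4.
Cage e has sum 7; hence r4c3 = 2.
Column 1 already has 1, leaving r1c1 = 3.
1 is placed in column 2, leaving r1c2 = 2.
Column 3 already has 2, leaving r1c3 = 1.
Completed grid: 3 2 1 4 / 2 3 4 1 / 4 1 3 2 / 1 4 2 3.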